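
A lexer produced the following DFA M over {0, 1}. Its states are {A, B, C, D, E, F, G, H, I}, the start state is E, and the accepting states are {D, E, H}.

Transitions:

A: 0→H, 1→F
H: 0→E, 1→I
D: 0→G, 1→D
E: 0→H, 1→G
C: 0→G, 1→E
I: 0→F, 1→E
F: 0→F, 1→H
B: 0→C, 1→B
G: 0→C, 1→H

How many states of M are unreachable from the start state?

3

No path from E leads to A, B, D; the other 6 states are all reachable.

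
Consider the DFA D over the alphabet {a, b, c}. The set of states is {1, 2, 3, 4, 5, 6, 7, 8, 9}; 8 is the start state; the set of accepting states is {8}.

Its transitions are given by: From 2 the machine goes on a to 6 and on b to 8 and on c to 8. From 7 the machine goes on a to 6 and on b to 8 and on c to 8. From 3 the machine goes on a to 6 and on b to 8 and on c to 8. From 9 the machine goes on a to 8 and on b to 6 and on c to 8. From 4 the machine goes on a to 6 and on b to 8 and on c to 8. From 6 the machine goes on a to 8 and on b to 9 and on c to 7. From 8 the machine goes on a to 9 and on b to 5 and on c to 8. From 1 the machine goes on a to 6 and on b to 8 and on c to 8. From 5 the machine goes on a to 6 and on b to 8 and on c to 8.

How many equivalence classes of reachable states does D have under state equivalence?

Reachable states from the start: {5,6,7,8,9}. Unreachable: {1,2,3,4} — drop them.
Initial partition by acceptance: {8} | {5,6,7,9}.
Split {5,6,7,9} by δ(·,a) → {5,7} and {6,9}.
Split {6,9} by δ(·,c) → {6} and {9}.
The partition is now stable with 4 blocks: {8} | {5,7} | {6} | {9}.

4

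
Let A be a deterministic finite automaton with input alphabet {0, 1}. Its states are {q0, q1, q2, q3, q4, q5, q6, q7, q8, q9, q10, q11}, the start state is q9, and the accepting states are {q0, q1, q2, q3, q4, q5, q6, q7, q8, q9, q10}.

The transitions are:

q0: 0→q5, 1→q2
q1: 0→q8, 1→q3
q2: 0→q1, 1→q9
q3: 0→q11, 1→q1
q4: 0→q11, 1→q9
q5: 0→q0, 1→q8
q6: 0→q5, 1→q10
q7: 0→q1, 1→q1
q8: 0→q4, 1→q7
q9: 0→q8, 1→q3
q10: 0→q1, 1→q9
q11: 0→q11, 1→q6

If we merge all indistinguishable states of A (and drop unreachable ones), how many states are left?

7

Initial partition by acceptance: {q0,q1,q2,q3,q4,q5,q6,q7,q8,q9,q10} | {q11}.
Split {q0,q1,q2,q3,q4,q5,q6,q7,q8,q9,q10} by δ(·,0) → {q0,q1,q2,q5,q6,q7,q8,q9,q10} and {q3,q4}.
Refine {q0,q1,q2,q5,q6,q7,q8,q9,q10} on symbol 0: members go to different blocks, giving {q0,q1,q2,q5,q6,q7,q9,q10} and {q8}.
On input 0, block {q0,q1,q2,q5,q6,q7,q9,q10} splits into {q0,q2,q5,q6,q7,q10} and {q1,q9}.
Split {q0,q2,q5,q6,q7,q10} by δ(·,0) → {q0,q5,q6} and {q2,q7,q10}.
Refine {q0,q5,q6} on symbol 1: members go to different blocks, giving {q0,q6} and {q5}.
Stable partition: {q0,q6} | {q11} | {q3,q4} | {q8} | {q1,q9} | {q2,q7,q10} | {q5} — 7 equivalence classes.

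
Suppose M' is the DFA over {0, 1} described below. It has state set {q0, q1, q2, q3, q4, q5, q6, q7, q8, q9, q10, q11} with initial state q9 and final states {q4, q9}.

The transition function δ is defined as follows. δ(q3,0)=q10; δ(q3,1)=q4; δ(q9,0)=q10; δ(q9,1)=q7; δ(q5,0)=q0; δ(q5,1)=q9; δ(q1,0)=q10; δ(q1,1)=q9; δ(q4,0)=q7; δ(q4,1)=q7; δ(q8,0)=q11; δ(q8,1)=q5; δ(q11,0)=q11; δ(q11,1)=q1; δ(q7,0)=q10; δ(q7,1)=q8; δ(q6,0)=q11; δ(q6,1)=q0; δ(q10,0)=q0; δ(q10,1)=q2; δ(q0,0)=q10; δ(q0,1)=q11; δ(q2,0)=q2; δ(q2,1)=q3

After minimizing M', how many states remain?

States {q6} cannot be reached from the start state, so discard them.
P0 = {q4,q9} | {q0,q1,q2,q3,q5,q7,q8,q10,q11}.
Split {q0,q1,q2,q3,q5,q7,q8,q10,q11} by δ(·,1) → {q0,q2,q7,q8,q10,q11} and {q1,q3,q5}.
Refine {q0,q2,q7,q8,q10,q11} on symbol 1: members go to different blocks, giving {q0,q7,q10} and {q2,q8,q11}.
The partition is now stable with 4 blocks: {q4,q9} | {q0,q7,q10} | {q1,q3,q5} | {q2,q8,q11}.

4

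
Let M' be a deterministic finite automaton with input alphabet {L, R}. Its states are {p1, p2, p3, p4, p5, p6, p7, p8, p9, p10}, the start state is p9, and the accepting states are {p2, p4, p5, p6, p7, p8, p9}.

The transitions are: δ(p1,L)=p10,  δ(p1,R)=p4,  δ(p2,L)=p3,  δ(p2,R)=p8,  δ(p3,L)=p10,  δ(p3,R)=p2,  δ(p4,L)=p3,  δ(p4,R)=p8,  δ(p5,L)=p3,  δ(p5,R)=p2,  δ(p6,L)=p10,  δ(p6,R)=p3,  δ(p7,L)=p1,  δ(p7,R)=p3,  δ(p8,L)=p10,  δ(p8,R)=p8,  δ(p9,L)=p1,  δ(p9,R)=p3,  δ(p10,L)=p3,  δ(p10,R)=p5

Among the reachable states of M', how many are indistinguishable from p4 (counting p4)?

4

Reachable states from the start: {p1,p2,p3,p4,p5,p8,p9,p10}. Unreachable: {p6,p7} — drop them.
P0 = {p2,p4,p5,p8,p9} | {p1,p3,p10}.
Split {p2,p4,p5,p8,p9} by δ(·,R) → {p2,p4,p5,p8} and {p9}.
The partition is now stable with 3 blocks: {p2,p4,p5,p8} | {p1,p3,p10} | {p9}.
State p4 belongs to the block {p2,p4,p5,p8}, which has 4 states.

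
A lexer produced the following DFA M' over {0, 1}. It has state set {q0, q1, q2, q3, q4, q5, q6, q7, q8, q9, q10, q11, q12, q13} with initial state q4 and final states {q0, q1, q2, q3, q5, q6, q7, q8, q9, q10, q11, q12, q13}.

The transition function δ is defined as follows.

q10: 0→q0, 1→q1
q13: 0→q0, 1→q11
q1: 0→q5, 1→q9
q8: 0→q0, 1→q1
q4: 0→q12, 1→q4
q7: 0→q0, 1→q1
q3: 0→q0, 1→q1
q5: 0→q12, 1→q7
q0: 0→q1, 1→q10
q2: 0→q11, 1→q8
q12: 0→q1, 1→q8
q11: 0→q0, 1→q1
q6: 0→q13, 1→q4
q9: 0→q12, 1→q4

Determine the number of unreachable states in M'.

Starting at q4 and following transitions, the reachable set is {q0, q1, q4, q5, q7, q8, q9, q10, q12}. That leaves q2, q3, q6, q11, q13 unreachable — 5 in total.

5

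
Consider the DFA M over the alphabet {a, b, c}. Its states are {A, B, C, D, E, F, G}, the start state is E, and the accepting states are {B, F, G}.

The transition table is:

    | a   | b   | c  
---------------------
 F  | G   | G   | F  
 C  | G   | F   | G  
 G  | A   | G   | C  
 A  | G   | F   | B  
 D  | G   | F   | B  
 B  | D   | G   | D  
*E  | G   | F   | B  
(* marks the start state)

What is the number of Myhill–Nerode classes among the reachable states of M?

3

All states are reachable from the start state.
Initial partition by acceptance: {B,F,G} | {A,C,D,E}.
On input a, block {B,F,G} splits into {B,G} and {F}.
No further refinement is possible. Final partition (3 blocks): {B,G} | {A,C,D,E} | {F}.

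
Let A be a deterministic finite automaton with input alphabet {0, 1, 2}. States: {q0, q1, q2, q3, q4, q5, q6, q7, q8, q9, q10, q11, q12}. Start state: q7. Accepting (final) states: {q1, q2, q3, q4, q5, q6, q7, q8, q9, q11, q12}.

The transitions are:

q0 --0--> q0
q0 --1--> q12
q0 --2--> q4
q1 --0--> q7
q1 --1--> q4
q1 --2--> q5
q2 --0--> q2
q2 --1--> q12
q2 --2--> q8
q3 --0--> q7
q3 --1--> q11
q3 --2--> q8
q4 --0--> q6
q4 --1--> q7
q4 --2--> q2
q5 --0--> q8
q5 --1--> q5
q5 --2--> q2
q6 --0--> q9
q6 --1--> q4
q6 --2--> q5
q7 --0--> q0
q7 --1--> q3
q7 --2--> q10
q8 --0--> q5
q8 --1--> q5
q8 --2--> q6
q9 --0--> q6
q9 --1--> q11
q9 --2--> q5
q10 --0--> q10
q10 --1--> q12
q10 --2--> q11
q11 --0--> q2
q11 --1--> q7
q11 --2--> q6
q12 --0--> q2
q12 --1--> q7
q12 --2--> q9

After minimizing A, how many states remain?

Reachable states from the start: {q0,q2,q3,q4,q5,q6,q7,q8,q9,q10,q11,q12}. Unreachable: {q1} — drop them.
P0 = {q2,q3,q4,q5,q6,q7,q8,q9,q11,q12} | {q0,q10}.
On input 0, block {q2,q3,q4,q5,q6,q7,q8,q9,q11,q12} splits into {q2,q3,q4,q5,q6,q8,q9,q11,q12} and {q7}.
Split {q2,q3,q4,q5,q6,q8,q9,q11,q12} by δ(·,0) → {q2,q4,q5,q6,q8,q9,q11,q12} and {q3}.
Split {q2,q4,q5,q6,q8,q9,q11,q12} by δ(·,1) → {q2,q5,q6,q8,q9} and {q4,q11,q12}.
Split {q2,q5,q6,q8,q9} by δ(·,1) → {q2,q6,q9} and {q5,q8}.
No further refinement is possible. Final partition (6 blocks): {q2,q6,q9} | {q0,q10} | {q7} | {q3} | {q4,q11,q12} | {q5,q8}.

6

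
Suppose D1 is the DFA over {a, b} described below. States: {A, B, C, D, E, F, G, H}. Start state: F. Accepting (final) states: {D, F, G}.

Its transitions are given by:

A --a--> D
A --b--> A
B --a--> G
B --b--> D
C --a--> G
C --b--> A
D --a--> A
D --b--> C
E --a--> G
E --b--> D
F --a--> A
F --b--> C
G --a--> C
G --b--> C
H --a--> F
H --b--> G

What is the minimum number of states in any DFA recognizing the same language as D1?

2

First remove the unreachable states {B,E,H}; 5 states remain.
Start with accepting vs non-accepting: {D,F,G} | {A,C}.
No further refinement is possible. Final partition (2 blocks): {D,F,G} | {A,C}.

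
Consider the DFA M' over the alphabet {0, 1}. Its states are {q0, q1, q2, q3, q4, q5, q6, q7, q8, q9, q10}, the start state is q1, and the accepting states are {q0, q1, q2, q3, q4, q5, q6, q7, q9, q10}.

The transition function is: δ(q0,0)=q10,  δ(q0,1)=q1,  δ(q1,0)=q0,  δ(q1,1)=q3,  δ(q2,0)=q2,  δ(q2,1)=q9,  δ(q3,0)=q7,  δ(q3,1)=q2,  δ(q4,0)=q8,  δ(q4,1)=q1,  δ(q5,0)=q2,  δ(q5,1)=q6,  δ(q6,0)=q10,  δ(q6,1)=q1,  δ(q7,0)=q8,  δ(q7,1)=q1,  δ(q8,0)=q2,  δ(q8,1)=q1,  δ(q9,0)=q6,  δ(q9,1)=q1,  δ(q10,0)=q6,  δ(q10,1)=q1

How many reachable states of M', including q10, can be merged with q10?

States {q4,q5} cannot be reached from the start state, so discard them.
Start with accepting vs non-accepting: {q0,q1,q2,q3,q6,q7,q9,q10} | {q8}.
Split {q0,q1,q2,q3,q6,q7,q9,q10} by δ(·,0) → {q0,q1,q2,q3,q6,q9,q10} and {q7}.
Split {q0,q1,q2,q3,q6,q9,q10} by δ(·,0) → {q0,q1,q2,q6,q9,q10} and {q3}.
On input 1, block {q0,q1,q2,q6,q9,q10} splits into {q0,q2,q6,q9,q10} and {q1}.
On input 1, block {q0,q2,q6,q9,q10} splits into {q0,q6,q9,q10} and {q2}.
The partition is now stable with 6 blocks: {q0,q6,q9,q10} | {q8} | {q7} | {q3} | {q1} | {q2}.
State q10 belongs to the block {q0,q6,q9,q10}, which has 4 states.

4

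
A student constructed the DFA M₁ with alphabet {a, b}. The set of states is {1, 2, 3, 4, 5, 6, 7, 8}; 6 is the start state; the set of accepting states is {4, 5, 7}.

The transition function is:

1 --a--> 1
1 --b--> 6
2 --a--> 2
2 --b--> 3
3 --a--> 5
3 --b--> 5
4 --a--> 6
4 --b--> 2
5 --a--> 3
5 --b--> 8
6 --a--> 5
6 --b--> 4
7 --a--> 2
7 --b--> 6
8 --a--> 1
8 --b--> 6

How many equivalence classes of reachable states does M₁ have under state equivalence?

3

Reachable states from the start: {1,2,3,4,5,6,8}. Unreachable: {7} — drop them.
Start with accepting vs non-accepting: {4,5} | {1,2,3,6,8}.
On input a, block {1,2,3,6,8} splits into {1,2,8} and {3,6}.
Stable partition: {4,5} | {1,2,8} | {3,6} — 3 equivalence classes.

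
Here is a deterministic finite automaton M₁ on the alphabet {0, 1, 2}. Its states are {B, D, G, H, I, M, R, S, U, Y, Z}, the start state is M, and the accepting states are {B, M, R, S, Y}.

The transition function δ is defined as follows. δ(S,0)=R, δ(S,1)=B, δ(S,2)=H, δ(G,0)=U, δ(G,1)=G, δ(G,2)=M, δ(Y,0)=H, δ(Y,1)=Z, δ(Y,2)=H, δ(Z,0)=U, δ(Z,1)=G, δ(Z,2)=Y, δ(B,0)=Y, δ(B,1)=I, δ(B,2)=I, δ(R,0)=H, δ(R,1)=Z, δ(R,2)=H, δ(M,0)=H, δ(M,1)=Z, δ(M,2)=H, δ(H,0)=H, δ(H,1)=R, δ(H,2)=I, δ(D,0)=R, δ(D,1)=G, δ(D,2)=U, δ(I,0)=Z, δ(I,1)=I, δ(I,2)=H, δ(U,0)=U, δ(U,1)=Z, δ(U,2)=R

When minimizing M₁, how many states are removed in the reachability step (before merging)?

No path from M leads to B, D, S; the other 8 states are all reachable.

3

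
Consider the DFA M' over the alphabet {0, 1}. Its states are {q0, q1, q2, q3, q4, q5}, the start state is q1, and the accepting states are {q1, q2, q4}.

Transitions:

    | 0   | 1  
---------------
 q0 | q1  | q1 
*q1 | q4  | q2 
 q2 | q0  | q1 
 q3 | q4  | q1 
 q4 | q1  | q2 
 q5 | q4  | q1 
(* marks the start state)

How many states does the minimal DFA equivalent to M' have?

States {q3,q5} cannot be reached from the start state, so discard them.
P0 = {q1,q2,q4} | {q0}.
Refine {q1,q2,q4} on symbol 0: members go to different blocks, giving {q1,q4} and {q2}.
The partition is now stable with 3 blocks: {q1,q4} | {q0} | {q2}.

3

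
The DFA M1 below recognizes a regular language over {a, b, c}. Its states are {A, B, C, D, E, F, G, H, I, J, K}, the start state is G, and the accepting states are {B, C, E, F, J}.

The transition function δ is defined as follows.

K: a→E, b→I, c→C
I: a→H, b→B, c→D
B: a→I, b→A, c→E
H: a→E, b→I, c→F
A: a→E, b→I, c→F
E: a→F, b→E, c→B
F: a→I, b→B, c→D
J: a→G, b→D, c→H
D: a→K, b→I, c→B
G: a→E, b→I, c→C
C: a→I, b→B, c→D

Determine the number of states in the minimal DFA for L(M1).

First remove the unreachable states {J}; 10 states remain.
Start with accepting vs non-accepting: {B,C,E,F} | {A,D,G,H,I,K}.
On input a, block {B,C,E,F} splits into {B,C,F} and {E}.
Refine {B,C,F} on symbol b: members go to different blocks, giving {C,F} and {B}.
Split {A,D,G,H,I,K} by δ(·,a) → {A,G,H,K} and {D,I}.
Split {D,I} by δ(·,b) → {D} and {I}.
No further refinement is possible. Final partition (6 blocks): {C,F} | {A,G,H,K} | {E} | {B} | {D} | {I}.

6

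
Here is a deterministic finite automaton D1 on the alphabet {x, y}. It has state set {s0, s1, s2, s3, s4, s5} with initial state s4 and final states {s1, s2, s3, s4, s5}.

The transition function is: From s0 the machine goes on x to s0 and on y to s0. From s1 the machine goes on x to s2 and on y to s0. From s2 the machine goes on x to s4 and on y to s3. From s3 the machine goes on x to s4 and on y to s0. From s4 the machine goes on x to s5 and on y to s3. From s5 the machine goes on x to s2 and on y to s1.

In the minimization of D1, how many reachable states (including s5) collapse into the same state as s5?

3

P0 = {s1,s2,s3,s4,s5} | {s0}.
Split {s1,s2,s3,s4,s5} by δ(·,y) → {s2,s4,s5} and {s1,s3}.
No further refinement is possible. Final partition (3 blocks): {s2,s4,s5} | {s0} | {s1,s3}.
The equivalence class containing s5 is {s2,s4,s5}, of size 3.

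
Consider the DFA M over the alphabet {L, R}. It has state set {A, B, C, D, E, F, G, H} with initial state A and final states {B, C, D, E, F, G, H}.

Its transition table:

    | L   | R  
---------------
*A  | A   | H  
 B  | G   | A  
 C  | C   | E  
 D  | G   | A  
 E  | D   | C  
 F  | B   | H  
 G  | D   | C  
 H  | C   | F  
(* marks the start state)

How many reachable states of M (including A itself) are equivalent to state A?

1

P0 = {B,C,D,E,F,G,H} | {A}.
On input R, block {B,C,D,E,F,G,H} splits into {C,E,F,G,H} and {B,D}.
Refine {C,E,F,G,H} on symbol L: members go to different blocks, giving {E,F,G} and {C,H}.
Stable partition: {E,F,G} | {A} | {B,D} | {C,H} — 4 equivalence classes.
The equivalence class containing A is {A}, of size 1.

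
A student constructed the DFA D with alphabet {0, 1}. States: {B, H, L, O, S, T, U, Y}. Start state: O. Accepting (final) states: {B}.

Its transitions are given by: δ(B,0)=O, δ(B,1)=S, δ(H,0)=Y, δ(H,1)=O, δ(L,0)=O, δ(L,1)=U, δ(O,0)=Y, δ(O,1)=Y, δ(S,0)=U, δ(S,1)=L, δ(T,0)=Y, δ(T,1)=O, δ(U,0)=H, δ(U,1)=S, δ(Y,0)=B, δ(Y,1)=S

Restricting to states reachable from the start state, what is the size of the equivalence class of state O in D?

Reachable states from the start: {B,H,L,O,S,U,Y}. Unreachable: {T} — drop them.
P0 = {B} | {H,L,O,S,U,Y}.
Refine {H,L,O,S,U,Y} on symbol 0: members go to different blocks, giving {H,L,O,S,U} and {Y}.
Refine {H,L,O,S,U} on symbol 0: members go to different blocks, giving {L,S,U} and {H,O}.
On input 0, block {L,S,U} splits into {L,U} and {S}.
On input 1, block {L,U} splits into {L} and {U}.
On input 1, block {H,O} splits into {H} and {O}.
The partition is now stable with 7 blocks: {B} | {L} | {Y} | {H} | {S} | {U} | {O}.
The equivalence class containing O is {O}, of size 1.

1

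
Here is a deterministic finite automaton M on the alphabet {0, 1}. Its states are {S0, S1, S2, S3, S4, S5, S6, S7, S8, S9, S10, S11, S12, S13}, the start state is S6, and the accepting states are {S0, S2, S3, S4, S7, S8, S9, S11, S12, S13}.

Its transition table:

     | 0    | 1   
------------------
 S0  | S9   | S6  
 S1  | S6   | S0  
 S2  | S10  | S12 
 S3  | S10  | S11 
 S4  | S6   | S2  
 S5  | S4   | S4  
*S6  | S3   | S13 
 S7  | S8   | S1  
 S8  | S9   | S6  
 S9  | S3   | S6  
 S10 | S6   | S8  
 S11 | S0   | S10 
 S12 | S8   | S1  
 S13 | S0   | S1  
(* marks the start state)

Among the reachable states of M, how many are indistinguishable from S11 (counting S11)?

2

States {S2,S4,S5,S7,S12} cannot be reached from the start state, so discard them.
P0 = {S0,S3,S8,S9,S11,S13} | {S1,S6,S10}.
On input 0, block {S0,S3,S8,S9,S11,S13} splits into {S0,S8,S9,S11,S13} and {S3}.
Refine {S0,S8,S9,S11,S13} on symbol 0: members go to different blocks, giving {S0,S8,S11,S13} and {S9}.
On input 0, block {S0,S8,S11,S13} splits into {S0,S8} and {S11,S13}.
Refine {S1,S6,S10} on symbol 0: members go to different blocks, giving {S1,S10} and {S6}.
No further refinement is possible. Final partition (6 blocks): {S0,S8} | {S1,S10} | {S3} | {S9} | {S11,S13} | {S6}.
State S11 belongs to the block {S11,S13}, which has 2 states.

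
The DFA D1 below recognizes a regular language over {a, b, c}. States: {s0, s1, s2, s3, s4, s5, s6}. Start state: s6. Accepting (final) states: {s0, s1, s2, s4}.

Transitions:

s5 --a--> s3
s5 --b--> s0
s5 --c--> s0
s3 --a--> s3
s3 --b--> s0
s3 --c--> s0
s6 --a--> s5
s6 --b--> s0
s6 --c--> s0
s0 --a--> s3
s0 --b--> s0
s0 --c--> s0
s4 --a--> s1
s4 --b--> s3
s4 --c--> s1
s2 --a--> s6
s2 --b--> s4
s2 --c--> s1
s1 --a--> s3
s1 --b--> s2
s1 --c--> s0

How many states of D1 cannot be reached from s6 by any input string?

3

BFS from s6 reaches {s0, s3, s5, s6}; the 3 state(s) s1, s2, s4 are never visited.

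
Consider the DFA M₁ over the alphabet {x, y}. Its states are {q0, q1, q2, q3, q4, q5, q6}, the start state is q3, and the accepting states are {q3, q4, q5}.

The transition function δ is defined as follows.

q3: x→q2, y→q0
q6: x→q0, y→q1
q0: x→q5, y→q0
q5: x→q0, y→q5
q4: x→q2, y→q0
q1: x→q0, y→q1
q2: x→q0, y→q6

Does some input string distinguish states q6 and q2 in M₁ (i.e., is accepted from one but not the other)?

No

First remove the unreachable states {q4}; 6 states remain.
Start with accepting vs non-accepting: {q3,q5} | {q0,q1,q2,q6}.
On input y, block {q3,q5} splits into {q3} and {q5}.
On input x, block {q0,q1,q2,q6} splits into {q1,q2,q6} and {q0}.
Stable partition: {q3} | {q1,q2,q6} | {q5} | {q0} — 4 equivalence classes.
q6 and q2 lie in the same block of the stable partition, so they are equivalent — no string distinguishes them.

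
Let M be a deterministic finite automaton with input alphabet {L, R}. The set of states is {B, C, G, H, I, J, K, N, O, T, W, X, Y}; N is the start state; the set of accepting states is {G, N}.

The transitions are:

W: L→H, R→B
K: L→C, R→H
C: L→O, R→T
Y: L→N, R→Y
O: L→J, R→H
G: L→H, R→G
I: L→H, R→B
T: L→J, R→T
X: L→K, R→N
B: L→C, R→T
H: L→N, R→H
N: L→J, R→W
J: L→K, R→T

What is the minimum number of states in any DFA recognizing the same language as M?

6

States {G,I,X,Y} cannot be reached from the start state, so discard them.
P0 = {N} | {B,C,H,J,K,O,T,W}.
Split {B,C,H,J,K,O,T,W} by δ(·,L) → {B,C,J,K,O,T,W} and {H}.
On input L, block {B,C,J,K,O,T,W} splits into {B,C,J,K,O,T} and {W}.
Split {B,C,J,K,O,T} by δ(·,R) → {B,C,J,T} and {K,O}.
Split {B,C,J,T} by δ(·,L) → {B,T} and {C,J}.
Stable partition: {N} | {B,T} | {H} | {W} | {K,O} | {C,J} — 6 equivalence classes.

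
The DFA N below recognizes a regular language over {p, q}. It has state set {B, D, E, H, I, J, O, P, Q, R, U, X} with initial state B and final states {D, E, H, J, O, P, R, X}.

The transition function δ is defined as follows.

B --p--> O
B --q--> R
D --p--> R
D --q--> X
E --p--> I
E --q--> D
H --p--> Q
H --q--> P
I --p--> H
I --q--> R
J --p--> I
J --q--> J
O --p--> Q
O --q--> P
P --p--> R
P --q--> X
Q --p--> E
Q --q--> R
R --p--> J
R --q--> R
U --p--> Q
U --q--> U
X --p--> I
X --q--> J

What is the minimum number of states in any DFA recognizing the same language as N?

Reachable states from the start: {B,D,E,H,I,J,O,P,Q,R,X}. Unreachable: {U} — drop them.
Start with accepting vs non-accepting: {D,E,H,J,O,P,R,X} | {B,I,Q}.
On input p, block {D,E,H,J,O,P,R,X} splits into {E,H,J,O,X} and {D,P,R}.
On input q, block {E,H,J,O,X} splits into {E,H,O} and {J,X}.
Split {D,P,R} by δ(·,p) → {D,P} and {R}.
The partition is now stable with 5 blocks: {E,H,O} | {B,I,Q} | {D,P} | {J,X} | {R}.

5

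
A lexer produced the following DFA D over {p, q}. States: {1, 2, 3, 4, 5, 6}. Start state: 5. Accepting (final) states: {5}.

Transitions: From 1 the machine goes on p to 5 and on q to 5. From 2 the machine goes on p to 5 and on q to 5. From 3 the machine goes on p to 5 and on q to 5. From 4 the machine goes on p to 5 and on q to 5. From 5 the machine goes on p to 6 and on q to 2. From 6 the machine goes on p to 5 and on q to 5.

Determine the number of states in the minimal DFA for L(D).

2

Reachable states from the start: {2,5,6}. Unreachable: {1,3,4} — drop them.
Initial partition by acceptance: {5} | {2,6}.
No further refinement is possible. Final partition (2 blocks): {5} | {2,6}.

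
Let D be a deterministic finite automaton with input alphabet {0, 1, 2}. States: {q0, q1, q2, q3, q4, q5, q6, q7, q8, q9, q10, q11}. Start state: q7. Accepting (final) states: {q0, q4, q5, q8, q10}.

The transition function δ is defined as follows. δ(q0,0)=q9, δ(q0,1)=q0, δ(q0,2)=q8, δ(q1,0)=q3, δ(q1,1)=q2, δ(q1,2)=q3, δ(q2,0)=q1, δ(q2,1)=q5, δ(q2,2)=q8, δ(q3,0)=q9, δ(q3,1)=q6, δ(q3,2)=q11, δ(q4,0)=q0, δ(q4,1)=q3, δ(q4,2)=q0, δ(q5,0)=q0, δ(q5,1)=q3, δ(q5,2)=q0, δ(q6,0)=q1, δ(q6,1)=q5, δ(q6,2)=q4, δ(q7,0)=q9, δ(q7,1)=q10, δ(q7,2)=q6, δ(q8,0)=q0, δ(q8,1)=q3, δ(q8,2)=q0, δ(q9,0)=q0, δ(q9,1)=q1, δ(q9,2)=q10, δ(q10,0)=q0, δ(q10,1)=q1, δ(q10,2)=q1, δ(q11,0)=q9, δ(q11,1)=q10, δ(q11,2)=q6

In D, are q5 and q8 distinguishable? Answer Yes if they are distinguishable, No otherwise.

No

Start with accepting vs non-accepting: {q0,q4,q5,q8,q10} | {q1,q2,q3,q6,q7,q9,q11}.
Refine {q0,q4,q5,q8,q10} on symbol 0: members go to different blocks, giving {q4,q5,q8,q10} and {q0}.
Split {q4,q5,q8,q10} by δ(·,2) → {q4,q5,q8} and {q10}.
On input 0, block {q1,q2,q3,q6,q7,q9,q11} splits into {q1,q2,q3,q6,q7,q11} and {q9}.
On input 0, block {q1,q2,q3,q6,q7,q11} splits into {q1,q2,q6} and {q3,q7,q11}.
On input 0, block {q1,q2,q6} splits into {q2,q6} and {q1}.
Split {q3,q7,q11} by δ(·,1) → {q7,q11} and {q3}.
The partition is now stable with 8 blocks: {q4,q5,q8} | {q2,q6} | {q0} | {q10} | {q9} | {q7,q11} | {q1} | {q3}.
q5 and q8 lie in the same block of the stable partition, so they are equivalent — no string distinguishes them.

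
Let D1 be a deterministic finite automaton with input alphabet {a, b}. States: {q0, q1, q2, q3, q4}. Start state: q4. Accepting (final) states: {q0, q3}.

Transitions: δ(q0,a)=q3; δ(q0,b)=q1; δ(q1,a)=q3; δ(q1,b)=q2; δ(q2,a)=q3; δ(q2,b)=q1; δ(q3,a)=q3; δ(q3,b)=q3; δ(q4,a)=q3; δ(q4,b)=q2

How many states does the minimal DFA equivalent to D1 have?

2

First remove the unreachable states {q0}; 4 states remain.
Start with accepting vs non-accepting: {q3} | {q1,q2,q4}.
Stable partition: {q3} | {q1,q2,q4} — 2 equivalence classes.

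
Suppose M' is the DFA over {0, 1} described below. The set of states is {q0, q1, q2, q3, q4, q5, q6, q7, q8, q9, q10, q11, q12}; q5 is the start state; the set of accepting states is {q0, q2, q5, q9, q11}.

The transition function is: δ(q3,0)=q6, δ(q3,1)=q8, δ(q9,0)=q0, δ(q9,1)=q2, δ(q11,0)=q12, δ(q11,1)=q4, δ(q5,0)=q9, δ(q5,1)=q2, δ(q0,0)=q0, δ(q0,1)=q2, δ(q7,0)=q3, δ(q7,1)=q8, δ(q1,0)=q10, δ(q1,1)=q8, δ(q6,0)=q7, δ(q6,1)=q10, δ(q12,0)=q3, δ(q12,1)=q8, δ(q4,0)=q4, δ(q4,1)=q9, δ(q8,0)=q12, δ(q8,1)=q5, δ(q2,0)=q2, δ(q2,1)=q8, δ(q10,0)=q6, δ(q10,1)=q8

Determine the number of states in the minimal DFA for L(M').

Reachable states from the start: {q0,q2,q3,q5,q6,q7,q8,q9,q10,q12}. Unreachable: {q1,q4,q11} — drop them.
Initial partition by acceptance: {q0,q2,q5,q9} | {q3,q6,q7,q8,q10,q12}.
On input 1, block {q0,q2,q5,q9} splits into {q0,q5,q9} and {q2}.
Refine {q3,q6,q7,q8,q10,q12} on symbol 1: members go to different blocks, giving {q3,q6,q7,q10,q12} and {q8}.
Refine {q3,q6,q7,q10,q12} on symbol 1: members go to different blocks, giving {q3,q7,q10,q12} and {q6}.
On input 0, block {q3,q7,q10,q12} splits into {q3,q10} and {q7,q12}.
Stable partition: {q0,q5,q9} | {q3,q10} | {q2} | {q8} | {q6} | {q7,q12} — 6 equivalence classes.

6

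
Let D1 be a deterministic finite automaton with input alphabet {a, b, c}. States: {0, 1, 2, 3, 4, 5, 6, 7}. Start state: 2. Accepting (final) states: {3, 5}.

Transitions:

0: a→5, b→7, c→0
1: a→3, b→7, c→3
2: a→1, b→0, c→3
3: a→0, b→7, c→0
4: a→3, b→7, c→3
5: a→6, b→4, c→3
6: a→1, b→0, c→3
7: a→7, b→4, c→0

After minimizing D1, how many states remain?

6

Every state is reachable, so we keep all 8.
P0 = {3,5} | {0,1,2,4,6,7}.
On input c, block {3,5} splits into {3} and {5}.
Refine {0,1,2,4,6,7} on symbol a: members go to different blocks, giving {2,6,7} and {1,4} and {0}.
On input a, block {2,6,7} splits into {2,6} and {7}.
Stable partition: {3} | {2,6} | {5} | {1,4} | {0} | {7} — 6 equivalence classes.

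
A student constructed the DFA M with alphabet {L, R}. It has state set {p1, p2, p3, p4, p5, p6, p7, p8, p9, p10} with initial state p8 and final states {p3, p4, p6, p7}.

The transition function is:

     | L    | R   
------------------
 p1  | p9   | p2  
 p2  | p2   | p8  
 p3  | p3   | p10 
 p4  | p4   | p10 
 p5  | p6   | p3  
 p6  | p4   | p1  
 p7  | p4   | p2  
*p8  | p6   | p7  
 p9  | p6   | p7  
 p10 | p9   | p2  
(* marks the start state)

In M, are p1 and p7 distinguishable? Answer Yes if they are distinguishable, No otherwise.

Yes

First remove the unreachable states {p3,p5}; 8 states remain.
Initial partition by acceptance: {p4,p6,p7} | {p1,p2,p8,p9,p10}.
Refine {p1,p2,p8,p9,p10} on symbol L: members go to different blocks, giving {p1,p2,p10} and {p8,p9}.
Refine {p1,p2,p10} on symbol L: members go to different blocks, giving {p1,p10} and {p2}.
Refine {p4,p6,p7} on symbol R: members go to different blocks, giving {p4,p6} and {p7}.
Stable partition: {p4,p6} | {p1,p10} | {p8,p9} | {p2} | {p7} — 5 equivalence classes.
p1 and p7 end up in different blocks, so they are distinguishable. For instance, the string 'ε' is accepted from only p7.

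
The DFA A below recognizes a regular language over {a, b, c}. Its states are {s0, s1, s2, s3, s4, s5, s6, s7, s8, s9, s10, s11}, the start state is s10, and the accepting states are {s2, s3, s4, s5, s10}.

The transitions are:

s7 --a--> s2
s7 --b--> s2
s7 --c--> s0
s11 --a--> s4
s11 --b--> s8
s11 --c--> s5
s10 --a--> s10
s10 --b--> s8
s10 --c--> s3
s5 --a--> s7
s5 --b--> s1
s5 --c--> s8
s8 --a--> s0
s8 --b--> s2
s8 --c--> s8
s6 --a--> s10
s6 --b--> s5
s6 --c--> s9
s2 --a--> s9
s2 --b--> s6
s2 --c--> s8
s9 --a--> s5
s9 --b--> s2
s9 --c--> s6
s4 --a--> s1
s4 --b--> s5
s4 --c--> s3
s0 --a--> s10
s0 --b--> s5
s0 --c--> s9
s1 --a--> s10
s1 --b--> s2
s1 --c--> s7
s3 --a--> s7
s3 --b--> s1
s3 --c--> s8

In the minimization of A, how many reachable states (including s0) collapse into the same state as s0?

Reachable states from the start: {s0,s1,s2,s3,s5,s6,s7,s8,s9,s10}. Unreachable: {s4,s11} — drop them.
Start with accepting vs non-accepting: {s2,s3,s5,s10} | {s0,s1,s6,s7,s8,s9}.
Refine {s2,s3,s5,s10} on symbol a: members go to different blocks, giving {s2,s3,s5} and {s10}.
On input a, block {s0,s1,s6,s7,s8,s9} splits into {s0,s1,s6} and {s7,s9} and {s8}.
The partition is now stable with 5 blocks: {s2,s3,s5} | {s0,s1,s6} | {s10} | {s7,s9} | {s8}.
State s0 belongs to the block {s0,s1,s6}, which has 3 states.

3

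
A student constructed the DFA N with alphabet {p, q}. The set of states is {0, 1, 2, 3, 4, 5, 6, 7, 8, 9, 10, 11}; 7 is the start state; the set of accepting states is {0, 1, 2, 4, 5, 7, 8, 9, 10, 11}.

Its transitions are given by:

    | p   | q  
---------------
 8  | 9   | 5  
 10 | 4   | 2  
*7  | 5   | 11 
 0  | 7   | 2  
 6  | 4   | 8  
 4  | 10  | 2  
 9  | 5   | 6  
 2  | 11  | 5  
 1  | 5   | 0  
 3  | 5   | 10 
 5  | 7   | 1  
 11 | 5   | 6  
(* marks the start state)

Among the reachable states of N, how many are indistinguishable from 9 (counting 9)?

First remove the unreachable states {3}; 11 states remain.
Start with accepting vs non-accepting: {0,1,2,4,5,7,8,9,10,11} | {6}.
On input q, block {0,1,2,4,5,7,8,9,10,11} splits into {0,1,2,4,5,7,8,10} and {9,11}.
Split {0,1,2,4,5,7,8,10} by δ(·,p) → {0,1,4,5,7,10} and {2,8}.
Refine {0,1,4,5,7,10} on symbol q: members go to different blocks, giving {0,4,10} and {1,5} and {7}.
On input p, block {0,4,10} splits into {4,10} and {0}.
Split {1,5} by δ(·,p) → {1} and {5}.
The partition is now stable with 8 blocks: {4,10} | {6} | {9,11} | {2,8} | {1} | {7} | {0} | {5}.
The equivalence class containing 9 is {9,11}, of size 2.

2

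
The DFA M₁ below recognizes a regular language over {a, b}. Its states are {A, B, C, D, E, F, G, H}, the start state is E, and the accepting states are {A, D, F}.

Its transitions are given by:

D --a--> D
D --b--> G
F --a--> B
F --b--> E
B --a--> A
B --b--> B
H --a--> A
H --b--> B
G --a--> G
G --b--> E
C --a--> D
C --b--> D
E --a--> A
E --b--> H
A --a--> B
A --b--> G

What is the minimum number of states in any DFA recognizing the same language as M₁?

3

Reachable states from the start: {A,B,E,G,H}. Unreachable: {C,D,F} — drop them.
Start with accepting vs non-accepting: {A} | {B,E,G,H}.
On input a, block {B,E,G,H} splits into {B,E,H} and {G}.
No further refinement is possible. Final partition (3 blocks): {A} | {B,E,H} | {G}.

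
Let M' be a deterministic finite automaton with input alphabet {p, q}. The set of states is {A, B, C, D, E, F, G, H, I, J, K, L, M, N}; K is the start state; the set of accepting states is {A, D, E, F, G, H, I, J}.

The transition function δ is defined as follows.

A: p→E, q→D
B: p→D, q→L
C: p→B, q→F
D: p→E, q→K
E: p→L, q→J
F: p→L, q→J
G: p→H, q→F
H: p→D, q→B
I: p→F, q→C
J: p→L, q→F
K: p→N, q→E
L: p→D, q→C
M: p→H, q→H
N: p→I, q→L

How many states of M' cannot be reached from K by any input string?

4

Starting at K and following transitions, the reachable set is {B, C, D, E, F, I, J, K, L, N}. That leaves A, G, H, M unreachable — 4 in total.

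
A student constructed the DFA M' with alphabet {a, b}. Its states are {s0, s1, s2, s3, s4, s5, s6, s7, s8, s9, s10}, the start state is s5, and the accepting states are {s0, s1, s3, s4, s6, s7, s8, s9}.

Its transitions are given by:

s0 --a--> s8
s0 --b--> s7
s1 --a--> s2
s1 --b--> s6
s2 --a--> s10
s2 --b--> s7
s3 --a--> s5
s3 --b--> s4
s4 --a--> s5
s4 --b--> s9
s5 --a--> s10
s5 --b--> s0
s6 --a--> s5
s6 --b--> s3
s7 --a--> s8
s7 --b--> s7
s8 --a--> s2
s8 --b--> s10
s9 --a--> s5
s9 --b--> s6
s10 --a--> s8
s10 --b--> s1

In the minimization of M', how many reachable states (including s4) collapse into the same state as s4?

5

P0 = {s0,s1,s3,s4,s6,s7,s8,s9} | {s2,s5,s10}.
Refine {s0,s1,s3,s4,s6,s7,s8,s9} on symbol a: members go to different blocks, giving {s1,s3,s4,s6,s8,s9} and {s0,s7}.
On input b, block {s1,s3,s4,s6,s8,s9} splits into {s1,s3,s4,s6,s9} and {s8}.
On input a, block {s2,s5,s10} splits into {s2,s5} and {s10}.
No further refinement is possible. Final partition (5 blocks): {s1,s3,s4,s6,s9} | {s2,s5} | {s0,s7} | {s8} | {s10}.
The equivalence class containing s4 is {s1,s3,s4,s6,s9}, of size 5.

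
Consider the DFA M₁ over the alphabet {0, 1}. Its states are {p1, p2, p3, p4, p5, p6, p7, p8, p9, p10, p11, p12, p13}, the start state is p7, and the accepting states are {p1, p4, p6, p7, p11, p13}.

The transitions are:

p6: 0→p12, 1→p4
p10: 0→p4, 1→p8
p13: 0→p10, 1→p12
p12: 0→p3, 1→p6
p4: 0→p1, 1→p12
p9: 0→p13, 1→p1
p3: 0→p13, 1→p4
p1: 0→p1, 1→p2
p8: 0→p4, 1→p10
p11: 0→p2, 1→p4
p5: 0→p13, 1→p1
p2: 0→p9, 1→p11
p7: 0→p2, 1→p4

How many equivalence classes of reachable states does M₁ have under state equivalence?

States {p5} cannot be reached from the start state, so discard them.
P0 = {p1,p4,p6,p7,p11,p13} | {p2,p3,p8,p9,p10,p12}.
Refine {p1,p4,p6,p7,p11,p13} on symbol 0: members go to different blocks, giving {p6,p7,p11,p13} and {p1,p4}.
Split {p6,p7,p11,p13} by δ(·,1) → {p6,p7,p11} and {p13}.
Refine {p2,p3,p8,p9,p10,p12} on symbol 0: members go to different blocks, giving {p2,p12} and {p3,p9} and {p8,p10}.
Stable partition: {p6,p7,p11} | {p2,p12} | {p1,p4} | {p13} | {p3,p9} | {p8,p10} — 6 equivalence classes.

6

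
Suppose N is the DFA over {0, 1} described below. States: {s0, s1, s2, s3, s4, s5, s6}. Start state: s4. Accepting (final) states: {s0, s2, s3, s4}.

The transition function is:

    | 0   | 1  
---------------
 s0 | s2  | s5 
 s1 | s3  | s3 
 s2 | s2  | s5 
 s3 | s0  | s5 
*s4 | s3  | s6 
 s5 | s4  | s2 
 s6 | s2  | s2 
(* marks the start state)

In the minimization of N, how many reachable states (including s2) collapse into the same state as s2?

4

Reachable states from the start: {s0,s2,s3,s4,s5,s6}. Unreachable: {s1} — drop them.
P0 = {s0,s2,s3,s4} | {s5,s6}.
Stable partition: {s0,s2,s3,s4} | {s5,s6} — 2 equivalence classes.
State s2 belongs to the block {s0,s2,s3,s4}, which has 4 states.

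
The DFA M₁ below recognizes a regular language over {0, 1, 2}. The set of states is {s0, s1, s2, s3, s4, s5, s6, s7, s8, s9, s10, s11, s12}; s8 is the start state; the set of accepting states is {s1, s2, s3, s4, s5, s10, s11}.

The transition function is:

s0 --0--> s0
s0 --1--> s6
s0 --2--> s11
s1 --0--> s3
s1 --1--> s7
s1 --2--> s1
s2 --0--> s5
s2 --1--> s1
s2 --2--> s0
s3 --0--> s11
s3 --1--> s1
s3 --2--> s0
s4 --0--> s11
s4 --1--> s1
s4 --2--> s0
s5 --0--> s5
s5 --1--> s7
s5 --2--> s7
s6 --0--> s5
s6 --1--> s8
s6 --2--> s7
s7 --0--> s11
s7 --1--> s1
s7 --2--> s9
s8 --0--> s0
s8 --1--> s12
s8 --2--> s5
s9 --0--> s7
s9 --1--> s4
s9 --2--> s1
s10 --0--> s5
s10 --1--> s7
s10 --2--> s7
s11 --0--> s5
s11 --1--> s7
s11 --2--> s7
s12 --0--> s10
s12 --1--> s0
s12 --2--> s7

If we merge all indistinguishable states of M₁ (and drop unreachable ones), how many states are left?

States {s2} cannot be reached from the start state, so discard them.
Start with accepting vs non-accepting: {s1,s3,s4,s5,s10,s11} | {s0,s6,s7,s8,s9,s12}.
Refine {s1,s3,s4,s5,s10,s11} on symbol 1: members go to different blocks, giving {s1,s5,s10,s11} and {s3,s4}.
On input 0, block {s1,s5,s10,s11} splits into {s5,s10,s11} and {s1}.
Split {s0,s6,s7,s8,s9,s12} by δ(·,0) → {s0,s8,s9} and {s6,s7,s12}.
Refine {s0,s8,s9} on symbol 0: members go to different blocks, giving {s0,s8} and {s9}.
On input 1, block {s6,s7,s12} splits into {s6,s12} and {s7}.
The partition is now stable with 7 blocks: {s5,s10,s11} | {s0,s8} | {s3,s4} | {s1} | {s6,s12} | {s9} | {s7}.

7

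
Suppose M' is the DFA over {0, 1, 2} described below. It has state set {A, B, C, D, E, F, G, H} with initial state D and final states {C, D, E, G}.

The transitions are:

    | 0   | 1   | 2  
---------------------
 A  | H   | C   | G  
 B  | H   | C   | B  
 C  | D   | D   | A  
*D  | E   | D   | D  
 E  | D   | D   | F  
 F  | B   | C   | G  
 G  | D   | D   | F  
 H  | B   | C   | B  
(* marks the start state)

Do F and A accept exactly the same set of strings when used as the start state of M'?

Yes

All states are reachable from the start state.
Initial partition by acceptance: {C,D,E,G} | {A,B,F,H}.
Refine {C,D,E,G} on symbol 2: members go to different blocks, giving {C,E,G} and {D}.
Split {A,B,F,H} by δ(·,2) → {A,F} and {B,H}.
The partition is now stable with 4 blocks: {C,E,G} | {A,F} | {D} | {B,H}.
F and A lie in the same block of the stable partition, so they are equivalent — no string distinguishes them.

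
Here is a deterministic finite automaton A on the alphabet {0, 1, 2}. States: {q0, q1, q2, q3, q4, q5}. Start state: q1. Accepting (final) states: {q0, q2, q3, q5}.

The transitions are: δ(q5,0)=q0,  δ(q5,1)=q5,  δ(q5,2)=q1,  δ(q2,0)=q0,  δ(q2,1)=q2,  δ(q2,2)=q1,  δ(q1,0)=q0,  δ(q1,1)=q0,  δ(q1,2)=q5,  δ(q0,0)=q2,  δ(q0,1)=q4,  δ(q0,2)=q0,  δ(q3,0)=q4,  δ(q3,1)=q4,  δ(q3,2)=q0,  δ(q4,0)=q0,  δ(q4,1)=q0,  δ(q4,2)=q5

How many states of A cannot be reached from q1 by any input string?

1

BFS from q1 reaches {q0, q1, q2, q4, q5}; the 1 state(s) q3 are never visited.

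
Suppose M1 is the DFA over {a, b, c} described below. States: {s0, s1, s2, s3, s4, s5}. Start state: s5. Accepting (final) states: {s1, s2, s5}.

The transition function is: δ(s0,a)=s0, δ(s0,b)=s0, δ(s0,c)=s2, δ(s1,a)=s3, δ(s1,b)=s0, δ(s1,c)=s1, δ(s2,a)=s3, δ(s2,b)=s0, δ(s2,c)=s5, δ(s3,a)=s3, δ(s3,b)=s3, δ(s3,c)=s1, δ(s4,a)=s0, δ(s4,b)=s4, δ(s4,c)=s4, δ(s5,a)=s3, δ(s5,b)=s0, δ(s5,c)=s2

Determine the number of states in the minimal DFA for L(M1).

2

Reachable states from the start: {s0,s1,s2,s3,s5}. Unreachable: {s4} — drop them.
Initial partition by acceptance: {s1,s2,s5} | {s0,s3}.
Stable partition: {s1,s2,s5} | {s0,s3} — 2 equivalence classes.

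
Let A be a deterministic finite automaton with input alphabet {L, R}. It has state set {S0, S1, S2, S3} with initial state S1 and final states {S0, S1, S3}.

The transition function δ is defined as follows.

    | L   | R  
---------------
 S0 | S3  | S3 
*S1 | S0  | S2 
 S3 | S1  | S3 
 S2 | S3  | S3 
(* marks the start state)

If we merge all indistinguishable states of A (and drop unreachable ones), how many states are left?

P0 = {S0,S1,S3} | {S2}.
Refine {S0,S1,S3} on symbol R: members go to different blocks, giving {S0,S3} and {S1}.
Refine {S0,S3} on symbol L: members go to different blocks, giving {S0} and {S3}.
Stable partition: {S0} | {S2} | {S1} | {S3} — 4 equivalence classes.

4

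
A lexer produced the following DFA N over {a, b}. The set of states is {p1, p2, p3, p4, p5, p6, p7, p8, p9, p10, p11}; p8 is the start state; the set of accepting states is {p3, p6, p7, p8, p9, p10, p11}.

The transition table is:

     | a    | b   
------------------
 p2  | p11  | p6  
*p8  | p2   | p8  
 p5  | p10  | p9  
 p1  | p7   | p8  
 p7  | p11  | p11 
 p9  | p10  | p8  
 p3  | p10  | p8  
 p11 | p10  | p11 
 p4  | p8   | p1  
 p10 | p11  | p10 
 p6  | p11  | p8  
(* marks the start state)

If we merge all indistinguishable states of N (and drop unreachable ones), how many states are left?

States {p1,p3,p4,p5,p7,p9} cannot be reached from the start state, so discard them.
Initial partition by acceptance: {p6,p8,p10,p11} | {p2}.
Refine {p6,p8,p10,p11} on symbol a: members go to different blocks, giving {p6,p10,p11} and {p8}.
Refine {p6,p10,p11} on symbol b: members go to different blocks, giving {p10,p11} and {p6}.
Stable partition: {p10,p11} | {p2} | {p8} | {p6} — 4 equivalence classes.

4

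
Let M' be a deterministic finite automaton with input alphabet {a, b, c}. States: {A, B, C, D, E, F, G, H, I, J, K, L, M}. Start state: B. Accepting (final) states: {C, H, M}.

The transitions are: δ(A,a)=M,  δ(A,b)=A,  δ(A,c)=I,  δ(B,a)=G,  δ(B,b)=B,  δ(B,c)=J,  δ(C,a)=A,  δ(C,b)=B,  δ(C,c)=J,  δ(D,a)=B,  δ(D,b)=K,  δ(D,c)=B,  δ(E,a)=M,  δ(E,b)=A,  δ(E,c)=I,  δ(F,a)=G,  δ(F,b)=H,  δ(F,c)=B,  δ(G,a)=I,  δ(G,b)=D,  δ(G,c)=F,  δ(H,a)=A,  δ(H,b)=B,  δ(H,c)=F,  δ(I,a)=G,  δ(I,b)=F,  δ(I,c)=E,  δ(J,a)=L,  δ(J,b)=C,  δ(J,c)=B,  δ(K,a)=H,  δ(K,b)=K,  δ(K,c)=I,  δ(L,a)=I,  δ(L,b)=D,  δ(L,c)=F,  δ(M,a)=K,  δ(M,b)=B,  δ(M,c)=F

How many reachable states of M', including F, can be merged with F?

Initial partition by acceptance: {C,H,M} | {A,B,D,E,F,G,I,J,K,L}.
Split {A,B,D,E,F,G,I,J,K,L} by δ(·,a) → {B,D,F,G,I,J,L} and {A,E,K}.
On input b, block {B,D,F,G,I,J,L} splits into {B,G,I,L} and {F,J} and {D}.
Refine {B,G,I,L} on symbol b: members go to different blocks, giving {G,L} and {B} and {I}.
The partition is now stable with 7 blocks: {C,H,M} | {G,L} | {A,E,K} | {F,J} | {D} | {B} | {I}.
State F belongs to the block {F,J}, which has 2 states.

2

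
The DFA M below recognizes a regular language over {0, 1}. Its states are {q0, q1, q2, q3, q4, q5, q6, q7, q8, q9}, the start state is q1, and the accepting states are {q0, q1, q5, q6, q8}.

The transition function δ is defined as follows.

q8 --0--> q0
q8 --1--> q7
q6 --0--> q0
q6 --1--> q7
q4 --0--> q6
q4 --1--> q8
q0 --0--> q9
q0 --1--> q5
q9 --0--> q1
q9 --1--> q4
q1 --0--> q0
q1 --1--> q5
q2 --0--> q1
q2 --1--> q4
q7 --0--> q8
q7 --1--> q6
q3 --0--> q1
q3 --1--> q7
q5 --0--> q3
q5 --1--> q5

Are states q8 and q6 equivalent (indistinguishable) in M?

Reachable states from the start: {q0,q1,q3,q4,q5,q6,q7,q8,q9}. Unreachable: {q2} — drop them.
Start with accepting vs non-accepting: {q0,q1,q5,q6,q8} | {q3,q4,q7,q9}.
Refine {q0,q1,q5,q6,q8} on symbol 0: members go to different blocks, giving {q1,q6,q8} and {q0,q5}.
Refine {q1,q6,q8} on symbol 1: members go to different blocks, giving {q6,q8} and {q1}.
Refine {q3,q4,q7,q9} on symbol 0: members go to different blocks, giving {q3,q9} and {q4,q7}.
The partition is now stable with 5 blocks: {q6,q8} | {q3,q9} | {q0,q5} | {q1} | {q4,q7}.
q8 and q6 lie in the same block of the stable partition, so they are equivalent — no string distinguishes them.

Yes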